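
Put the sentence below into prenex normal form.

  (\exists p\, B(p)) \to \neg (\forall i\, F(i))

\forall p\, \exists i\, (\neg B(p) \lor \neg F(i))

First replace A → B with ¬A ∨ B.
  \neg (\exists p\, B(p)) \lor \neg (\forall i\, F(i))
Drive negations inward (¬∀x A ≡ ∃x ¬A, ¬∃x A ≡ ∀x ¬A, De Morgan for ∧/∨):
  (\forall p\, \neg B(p)) \lor (\exists i\, \neg F(i))
Finally move all quantifiers to the prefix:
  \forall p\, \exists i\, (\neg B(p) \lor \neg F(i))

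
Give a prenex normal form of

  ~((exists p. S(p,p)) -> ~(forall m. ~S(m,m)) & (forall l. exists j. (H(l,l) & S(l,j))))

exists p. forall m. exists l. forall j. (S(p,p) & (~S(m,m) | ~H(l,l) | ~S(l,j)))

Rewrite implications/biconditionals: A → B as ¬A ∨ B.
  ~(~(exists p. S(p,p)) | ~(forall m. ~S(m,m)) & (forall l. exists j. (H(l,l) & S(l,j))))
Move each ¬ inward, flipping quantifiers it crosses:
  (exists p. S(p,p)) & ((forall m. ~S(m,m)) | (exists l. forall j. (~H(l,l) | ~S(l,j))))
All bound variables are already distinct, so no renaming is needed.
Finally move all quantifiers to the prefix:
  exists p. forall m. exists l. forall j. (S(p,p) & (~S(m,m) | ~H(l,l) | ~S(l,j)))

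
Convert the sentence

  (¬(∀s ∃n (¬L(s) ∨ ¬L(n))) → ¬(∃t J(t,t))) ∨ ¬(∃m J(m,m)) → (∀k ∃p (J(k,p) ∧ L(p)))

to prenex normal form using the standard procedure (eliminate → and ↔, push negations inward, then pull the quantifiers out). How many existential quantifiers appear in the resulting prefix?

Rewrite implications/biconditionals: A → B as ¬A ∨ B.
  ¬(¬¬(∀s ∃n (¬L(s) ∨ ¬L(n))) ∨ ¬(∃t J(t,t)) ∨ ¬(∃m J(m,m))) ∨ (∀k ∃p (J(k,p) ∧ L(p)))
Push ¬ through the quantifiers and connectives to reach negation normal form:
  (∃s ∀n (L(s) ∧ L(n))) ∧ (∃t J(t,t)) ∧ (∃m J(m,m)) ∨ (∀k ∃p (J(k,p) ∧ L(p)))
Finally move all quantifiers to the prefix:
  ∃s ∀n ∃t ∃m ∀k ∃p (L(s) ∧ L(n) ∧ J(t,t) ∧ J(m,m) ∨ J(k,p) ∧ L(p))
The prefix is ∃s ∀n ∃t ∃m ∀k ∃p: 2 universal, 4 existential.

4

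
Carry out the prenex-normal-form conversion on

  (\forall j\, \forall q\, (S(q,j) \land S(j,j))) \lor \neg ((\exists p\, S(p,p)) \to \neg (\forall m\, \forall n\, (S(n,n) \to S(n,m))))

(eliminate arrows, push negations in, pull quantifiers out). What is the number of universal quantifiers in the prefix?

4

First replace A → B with ¬A ∨ B.
  (\forall j\, \forall q\, (S(q,j) \land S(j,j))) \lor \neg (\neg (\exists p\, S(p,p)) \lor \neg (\forall m\, \forall n\, (\neg S(n,n) \lor S(n,m))))
Move each ¬ inward, flipping quantifiers it crosses:
  (\forall j\, \forall q\, (S(q,j) \land S(j,j))) \lor (\exists p\, S(p,p)) \land (\forall m\, \forall n\, (\neg S(n,n) \lor S(n,m)))
Finally move all quantifiers to the prefix:
  \forall j\, \forall q\, \exists p\, \forall m\, \forall n\, (S(q,j) \land S(j,j) \lor S(p,p) \land (\neg S(n,n) \lor S(n,m)))
The prefix is \forall j \forall q \exists p \forall m \forall n: 4 universal, 1 existential.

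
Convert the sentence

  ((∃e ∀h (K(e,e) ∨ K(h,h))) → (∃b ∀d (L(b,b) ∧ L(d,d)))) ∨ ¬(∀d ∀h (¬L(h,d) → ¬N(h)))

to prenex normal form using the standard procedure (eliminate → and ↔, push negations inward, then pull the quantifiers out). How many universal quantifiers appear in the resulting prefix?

2

First replace A → B with ¬A ∨ B.
  ¬(∃e ∀h (K(e,e) ∨ K(h,h))) ∨ (∃b ∀d (L(b,b) ∧ L(d,d))) ∨ ¬(∀d ∀h (¬¬L(h,d) ∨ ¬N(h)))
Push ¬ through the quantifiers and connectives to reach negation normal form:
  (∀e ∃h (¬K(e,e) ∧ ¬K(h,h))) ∨ (∃b ∀d (L(b,b) ∧ L(d,d))) ∨ (∃d ∃h (¬L(h,d) ∧ N(h)))
Give each quantifier a distinct variable: d↦a, h↦p.
  (∀e ∃h (¬K(e,e) ∧ ¬K(h,h))) ∨ (∃b ∀d (L(b,b) ∧ L(d,d))) ∨ (∃a ∃p (¬L(p,a) ∧ N(p)))
Extract every quantifier outward, since the variables are now distinct and don't occur free across branches:
  ∀e ∃h ∃b ∀d ∃a ∃p (¬K(e,e) ∧ ¬K(h,h) ∨ L(b,b) ∧ L(d,d) ∨ ¬L(p,a) ∧ N(p))
The prefix is ∀e ∃h ∃b ∀d ∃a ∃p: 2 universal, 4 existential.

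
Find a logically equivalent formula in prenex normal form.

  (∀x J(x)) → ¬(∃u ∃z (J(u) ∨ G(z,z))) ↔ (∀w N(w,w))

First replace A → B with ¬A ∨ B; A ↔ B as (¬A ∨ B) ∧ (¬B ∨ A).
  (¬(¬(∀x J(x)) ∨ ¬(∃u ∃z (J(u) ∨ G(z,z)))) ∨ (∀w N(w,w))) ∧ (¬(∀w N(w,w)) ∨ ¬(∀x J(x)) ∨ ¬(∃u ∃z (J(u) ∨ G(z,z))))
Drive negations inward (¬∀x A ≡ ∃x ¬A, ¬∃x A ≡ ∀x ¬A, De Morgan for ∧/∨):
  ((∀x J(x)) ∧ (∃u ∃z (J(u) ∨ G(z,z))) ∨ (∀w N(w,w))) ∧ ((∃w ¬N(w,w)) ∨ (∃x ¬J(x)) ∨ (∀u ∀z (¬J(u) ∧ ¬G(z,z))))
Rename bound variables to avoid capture: w↦x1, x↦u1, u↦q, z↦t.
  ((∀x J(x)) ∧ (∃u ∃z (J(u) ∨ G(z,z))) ∨ (∀w N(w,w))) ∧ ((∃x1 ¬N(x1,x1)) ∨ (∃u1 ¬J(u1)) ∨ (∀q ∀t (¬J(q) ∧ ¬G(t,t))))
Extract every quantifier outward, since the variables are now distinct and don't occur free across branches:
  ∀x ∃u ∃z ∀w ∃x1 ∃u1 ∀q ∀t ((J(x) ∧ (J(u) ∨ G(z,z)) ∨ N(w,w)) ∧ (¬N(x1,x1) ∨ ¬J(u1) ∨ ¬J(q) ∧ ¬G(t,t)))

∀x ∃u ∃z ∀w ∃x1 ∃u1 ∀q ∀t ((J(x) ∧ (J(u) ∨ G(z,z)) ∨ N(w,w)) ∧ (¬N(x1,x1) ∨ ¬J(u1) ∨ ¬J(q) ∧ ¬G(t,t)))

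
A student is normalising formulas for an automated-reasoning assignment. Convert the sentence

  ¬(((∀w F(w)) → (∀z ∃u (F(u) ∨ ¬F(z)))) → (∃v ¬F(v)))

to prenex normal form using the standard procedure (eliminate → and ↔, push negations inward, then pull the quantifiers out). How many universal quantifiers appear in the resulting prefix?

2

Eliminate → and ↔ using ¬ and ∨.
  ¬(¬(¬(∀w F(w)) ∨ (∀z ∃u (F(u) ∨ ¬F(z)))) ∨ (∃v ¬F(v)))
Drive negations inward (¬∀x A ≡ ∃x ¬A, ¬∃x A ≡ ∀x ¬A, De Morgan for ∧/∨):
  ((∃w ¬F(w)) ∨ (∀z ∃u (F(u) ∨ ¬F(z)))) ∧ (∀v F(v))
All bound variables are already distinct, so no renaming is needed.
Finally move all quantifiers to the prefix:
  ∃w ∀z ∃u ∀v ((¬F(w) ∨ F(u) ∨ ¬F(z)) ∧ F(v))
The prefix is ∃w ∀z ∃u ∀v: 2 universal, 2 existential.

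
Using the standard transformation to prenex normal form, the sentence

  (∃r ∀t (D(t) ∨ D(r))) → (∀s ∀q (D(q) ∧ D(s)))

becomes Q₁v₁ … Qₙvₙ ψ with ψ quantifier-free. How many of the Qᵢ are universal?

First replace A → B with ¬A ∨ B.
  ¬(∃r ∀t (D(t) ∨ D(r))) ∨ (∀s ∀q (D(q) ∧ D(s)))
Drive negations inward (¬∀x A ≡ ∃x ¬A, ¬∃x A ≡ ∀x ¬A, De Morgan for ∧/∨):
  (∀r ∃t (¬D(t) ∧ ¬D(r))) ∨ (∀s ∀q (D(q) ∧ D(s)))
All bound variables are already distinct, so no renaming is needed.
Extract every quantifier outward, since the variables are now distinct and don't occur free across branches:
  ∀r ∃t ∀s ∀q (¬D(t) ∧ ¬D(r) ∨ D(q) ∧ D(s))
The prefix is ∀r ∃t ∀s ∀q: 3 universal, 1 existential.

3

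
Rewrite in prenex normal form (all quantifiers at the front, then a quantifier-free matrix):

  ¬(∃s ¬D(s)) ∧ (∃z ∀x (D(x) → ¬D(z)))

∀s ∃z ∀x (D(s) ∧ (¬D(x) ∨ ¬D(z)))

First replace A → B with ¬A ∨ B.
  ¬(∃s ¬D(s)) ∧ (∃z ∀x (¬D(x) ∨ ¬D(z)))
Move each ¬ inward, flipping quantifiers it crosses:
  (∀s D(s)) ∧ (∃z ∀x (¬D(x) ∨ ¬D(z)))
All bound variables are already distinct, so no renaming is needed.
Finally move all quantifiers to the prefix:
  ∀s ∃z ∀x (D(s) ∧ (¬D(x) ∨ ¬D(z)))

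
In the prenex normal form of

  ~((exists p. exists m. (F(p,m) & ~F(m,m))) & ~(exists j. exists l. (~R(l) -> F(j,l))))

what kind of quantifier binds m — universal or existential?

universal

Rewrite implications/biconditionals: A → B as ¬A ∨ B.
  ~((exists p. exists m. (F(p,m) & ~F(m,m))) & ~(exists j. exists l. (~~R(l) | F(j,l))))
Move each ¬ inward, flipping quantifiers it crosses:
  (forall p. forall m. (~F(p,m) | F(m,m))) | (exists j. exists l. (R(l) | F(j,l)))
All bound variables are already distinct, so no renaming is needed.
Pull the quantifiers to the front (each side's bound variable is not free in the other side):
  forall p. forall m. exists j. exists l. (~F(p,m) | F(m,m) | R(l) | F(j,l))
The quantifier exists m sits under an odd number of negations (counting the antecedent side of each →), so it flips to forall m.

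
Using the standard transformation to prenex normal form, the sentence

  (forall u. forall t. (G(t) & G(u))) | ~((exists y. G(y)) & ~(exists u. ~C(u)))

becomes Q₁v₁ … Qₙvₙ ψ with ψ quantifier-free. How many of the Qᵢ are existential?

Move each ¬ inward, flipping quantifiers it crosses:
  (forall u. forall t. (G(t) & G(u))) | (forall y. ~G(y)) | (exists u. ~C(u))
Rename bound variables to avoid capture: u↦z.
  (forall u. forall t. (G(t) & G(u))) | (forall y. ~G(y)) | (exists z. ~C(z))
Pull the quantifiers to the front (each side's bound variable is not free in the other side):
  forall u. forall t. forall y. exists z. (G(t) & G(u) | ~G(y) | ~C(z))
The prefix is forall u forall t forall y exists z: 3 universal, 1 existential.

1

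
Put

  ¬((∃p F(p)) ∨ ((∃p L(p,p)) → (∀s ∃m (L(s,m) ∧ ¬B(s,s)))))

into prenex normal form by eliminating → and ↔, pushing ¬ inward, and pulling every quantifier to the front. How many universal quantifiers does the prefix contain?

2

Rewrite implications/biconditionals: A → B as ¬A ∨ B.
  ¬((∃p F(p)) ∨ ¬(∃p L(p,p)) ∨ (∀s ∃m (L(s,m) ∧ ¬B(s,s))))
Push ¬ through the quantifiers and connectives to reach negation normal form:
  (∀p ¬F(p)) ∧ (∃p L(p,p)) ∧ (∃s ∀m (¬L(s,m) ∨ B(s,s)))
Give each quantifier a distinct variable: p↦z1.
  (∀p ¬F(p)) ∧ (∃z1 L(z1,z1)) ∧ (∃s ∀m (¬L(s,m) ∨ B(s,s)))
Finally move all quantifiers to the prefix:
  ∀p ∃z1 ∃s ∀m (¬F(p) ∧ L(z1,z1) ∧ (¬L(s,m) ∨ B(s,s)))
The prefix is ∀p ∃z1 ∃s ∀m: 2 universal, 2 existential.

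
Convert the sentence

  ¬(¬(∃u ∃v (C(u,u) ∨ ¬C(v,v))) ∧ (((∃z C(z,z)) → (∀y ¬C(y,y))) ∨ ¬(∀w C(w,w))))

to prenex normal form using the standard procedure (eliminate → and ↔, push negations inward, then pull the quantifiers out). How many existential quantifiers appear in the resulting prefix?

First replace A → B with ¬A ∨ B.
  ¬(¬(∃u ∃v (C(u,u) ∨ ¬C(v,v))) ∧ (¬(∃z C(z,z)) ∨ (∀y ¬C(y,y)) ∨ ¬(∀w C(w,w))))
Move each ¬ inward, flipping quantifiers it crosses:
  (∃u ∃v (C(u,u) ∨ ¬C(v,v))) ∨ (∃z C(z,z)) ∧ (∃y C(y,y)) ∧ (∀w C(w,w))
All bound variables are already distinct, so no renaming is needed.
Finally move all quantifiers to the prefix:
  ∃u ∃v ∃z ∃y ∀w (C(u,u) ∨ ¬C(v,v) ∨ C(z,z) ∧ C(y,y) ∧ C(w,w))
The prefix is ∃u ∃v ∃z ∃y ∀w: 1 universal, 4 existential.

4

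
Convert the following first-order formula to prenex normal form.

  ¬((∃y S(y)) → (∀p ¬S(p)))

First replace A → B with ¬A ∨ B.
  ¬(¬(∃y S(y)) ∨ (∀p ¬S(p)))
Drive negations inward (¬∀x A ≡ ∃x ¬A, ¬∃x A ≡ ∀x ¬A, De Morgan for ∧/∨):
  (∃y S(y)) ∧ (∃p S(p))
All bound variables are already distinct, so no renaming is needed.
Finally move all quantifiers to the prefix:
  ∃y ∃p (S(y) ∧ S(p))

∃y ∃p (S(y) ∧ S(p))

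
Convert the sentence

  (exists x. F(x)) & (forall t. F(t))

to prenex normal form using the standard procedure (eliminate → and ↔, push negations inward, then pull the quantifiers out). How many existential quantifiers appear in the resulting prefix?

All bound variables are already distinct, so no renaming is needed.
Pull the quantifiers to the front (each side's bound variable is not free in the other side):
  exists x. forall t. (F(x) & F(t))
The prefix is exists x forall t: 1 universal, 1 existential.

1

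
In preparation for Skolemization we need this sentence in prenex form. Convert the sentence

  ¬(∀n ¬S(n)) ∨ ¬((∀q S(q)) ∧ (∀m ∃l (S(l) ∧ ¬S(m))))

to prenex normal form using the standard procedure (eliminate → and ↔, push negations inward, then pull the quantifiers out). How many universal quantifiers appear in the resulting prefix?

1

Push ¬ through the quantifiers and connectives to reach negation normal form:
  (∃n S(n)) ∨ (∃q ¬S(q)) ∨ (∃m ∀l (¬S(l) ∨ S(m)))
All bound variables are already distinct, so no renaming is needed.
Extract every quantifier outward, since the variables are now distinct and don't occur free across branches:
  ∃n ∃q ∃m ∀l (S(n) ∨ ¬S(q) ∨ ¬S(l) ∨ S(m))
The prefix is ∃n ∃q ∃m ∀l: 1 universal, 3 existential.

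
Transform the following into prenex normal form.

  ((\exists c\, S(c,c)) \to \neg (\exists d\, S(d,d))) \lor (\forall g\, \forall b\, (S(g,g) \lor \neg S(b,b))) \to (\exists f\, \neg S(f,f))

\exists c\, \exists d\, \exists g\, \exists b\, \exists f\, (S(c,c) \land S(d,d) \land \neg S(g,g) \land S(b,b) \lor \neg S(f,f))

First replace A → B with ¬A ∨ B.
  \neg (\neg (\exists c\, S(c,c)) \lor \neg (\exists d\, S(d,d)) \lor (\forall g\, \forall b\, (S(g,g) \lor \neg S(b,b)))) \lor (\exists f\, \neg S(f,f))
Move each ¬ inward, flipping quantifiers it crosses:
  (\exists c\, S(c,c)) \land (\exists d\, S(d,d)) \land (\exists g\, \exists b\, (\neg S(g,g) \land S(b,b))) \lor (\exists f\, \neg S(f,f))
All bound variables are already distinct, so no renaming is needed.
Extract every quantifier outward, since the variables are now distinct and don't occur free across branches:
  \exists c\, \exists d\, \exists g\, \exists b\, \exists f\, (S(c,c) \land S(d,d) \land \neg S(g,g) \land S(b,b) \lor \neg S(f,f))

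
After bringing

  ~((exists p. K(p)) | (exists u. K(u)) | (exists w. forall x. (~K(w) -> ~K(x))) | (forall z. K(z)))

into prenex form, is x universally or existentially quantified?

Eliminate → and ↔ using ¬ and ∨.
  ~((exists p. K(p)) | (exists u. K(u)) | (exists w. forall x. (~~K(w) | ~K(x))) | (forall z. K(z)))
Push ¬ through the quantifiers and connectives to reach negation normal form:
  (forall p. ~K(p)) & (forall u. ~K(u)) & (forall w. exists x. (~K(w) & K(x))) & (exists z. ~K(z))
All bound variables are already distinct, so no renaming is needed.
Extract every quantifier outward, since the variables are now distinct and don't occur free across branches:
  forall p. forall u. forall w. exists x. exists z. (~K(p) & ~K(u) & ~K(w) & K(x) & ~K(z))
The quantifier forall x sits under an odd number of negations (counting the antecedent side of each →), so it flips to exists x.

existential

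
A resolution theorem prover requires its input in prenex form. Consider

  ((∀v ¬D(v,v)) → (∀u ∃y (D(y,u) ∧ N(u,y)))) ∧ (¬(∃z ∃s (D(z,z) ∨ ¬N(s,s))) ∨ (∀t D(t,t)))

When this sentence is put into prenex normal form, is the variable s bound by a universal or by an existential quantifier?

First replace A → B with ¬A ∨ B.
  (¬(∀v ¬D(v,v)) ∨ (∀u ∃y (D(y,u) ∧ N(u,y)))) ∧ (¬(∃z ∃s (D(z,z) ∨ ¬N(s,s))) ∨ (∀t D(t,t)))
Push ¬ through the quantifiers and connectives to reach negation normal form:
  ((∃v D(v,v)) ∨ (∀u ∃y (D(y,u) ∧ N(u,y)))) ∧ ((∀z ∀s (¬D(z,z) ∧ N(s,s))) ∨ (∀t D(t,t)))
Finally move all quantifiers to the prefix:
  ∃v ∀u ∃y ∀z ∀s ∀t ((D(v,v) ∨ D(y,u) ∧ N(u,y)) ∧ (¬D(z,z) ∧ N(s,s) ∨ D(t,t)))
The quantifier ∃s sits under an odd number of negations (counting the antecedent side of each →), so it flips to ∀s.

universal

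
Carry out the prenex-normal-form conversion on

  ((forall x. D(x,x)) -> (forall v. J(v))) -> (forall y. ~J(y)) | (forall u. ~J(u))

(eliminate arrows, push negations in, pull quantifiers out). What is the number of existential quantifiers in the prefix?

1

Rewrite implications/biconditionals: A → B as ¬A ∨ B.
  ~(~(forall x. D(x,x)) | (forall v. J(v))) | (forall y. ~J(y)) | (forall u. ~J(u))
Push ¬ through the quantifiers and connectives to reach negation normal form:
  (forall x. D(x,x)) & (exists v. ~J(v)) | (forall y. ~J(y)) | (forall u. ~J(u))
Extract every quantifier outward, since the variables are now distinct and don't occur free across branches:
  forall x. exists v. forall y. forall u. (D(x,x) & ~J(v) | ~J(y) | ~J(u))
The prefix is forall x exists v forall y forall u: 3 universal, 1 existential.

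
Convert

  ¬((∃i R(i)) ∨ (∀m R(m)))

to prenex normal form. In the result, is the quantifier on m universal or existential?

Drive negations inward (¬∀x A ≡ ∃x ¬A, ¬∃x A ≡ ∀x ¬A, De Morgan for ∧/∨):
  (∀i ¬R(i)) ∧ (∃m ¬R(m))
Extract every quantifier outward, since the variables are now distinct and don't occur free across branches:
  ∀i ∃m (¬R(i) ∧ ¬R(m))
The quantifier ∀m sits under an odd number of negations, so it flips to ∃m.

existential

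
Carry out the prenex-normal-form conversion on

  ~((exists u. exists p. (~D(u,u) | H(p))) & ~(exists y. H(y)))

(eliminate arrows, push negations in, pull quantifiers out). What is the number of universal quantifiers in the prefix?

Move each ¬ inward, flipping quantifiers it crosses:
  (forall u. forall p. (D(u,u) & ~H(p))) | (exists y. H(y))
All bound variables are already distinct, so no renaming is needed.
Extract every quantifier outward, since the variables are now distinct and don't occur free across branches:
  forall u. forall p. exists y. (D(u,u) & ~H(p) | H(y))
The prefix is forall u forall p exists y: 2 universal, 1 existential.

2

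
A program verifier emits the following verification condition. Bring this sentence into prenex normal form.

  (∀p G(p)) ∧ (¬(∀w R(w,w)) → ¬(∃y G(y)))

∀p ∀w ∀y (G(p) ∧ (R(w,w) ∨ ¬G(y)))

Rewrite implications/biconditionals: A → B as ¬A ∨ B.
  (∀p G(p)) ∧ (¬¬(∀w R(w,w)) ∨ ¬(∃y G(y)))
Drive negations inward (¬∀x A ≡ ∃x ¬A, ¬∃x A ≡ ∀x ¬A, De Morgan for ∧/∨):
  (∀p G(p)) ∧ ((∀w R(w,w)) ∨ (∀y ¬G(y)))
All bound variables are already distinct, so no renaming is needed.
Finally move all quantifiers to the prefix:
  ∀p ∀w ∀y (G(p) ∧ (R(w,w) ∨ ¬G(y)))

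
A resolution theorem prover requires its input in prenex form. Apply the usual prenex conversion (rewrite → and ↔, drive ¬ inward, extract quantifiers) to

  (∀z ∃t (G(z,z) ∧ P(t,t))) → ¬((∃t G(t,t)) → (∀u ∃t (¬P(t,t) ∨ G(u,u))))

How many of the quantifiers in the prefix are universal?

2

Eliminate → and ↔ using ¬ and ∨.
  ¬(∀z ∃t (G(z,z) ∧ P(t,t))) ∨ ¬(¬(∃t G(t,t)) ∨ (∀u ∃t (¬P(t,t) ∨ G(u,u))))
Drive negations inward (¬∀x A ≡ ∃x ¬A, ¬∃x A ≡ ∀x ¬A, De Morgan for ∧/∨):
  (∃z ∀t (¬G(z,z) ∨ ¬P(t,t))) ∨ (∃t G(t,t)) ∧ (∃u ∀t (P(t,t) ∧ ¬G(u,u)))
Standardize variables apart so no two quantifiers bind the same name: t↦y, t↦q.
  (∃z ∀t (¬G(z,z) ∨ ¬P(t,t))) ∨ (∃y G(y,y)) ∧ (∃u ∀q (P(q,q) ∧ ¬G(u,u)))
Extract every quantifier outward, since the variables are now distinct and don't occur free across branches:
  ∃z ∀t ∃y ∃u ∀q (¬G(z,z) ∨ ¬P(t,t) ∨ G(y,y) ∧ P(q,q) ∧ ¬G(u,u))
The prefix is ∃z ∀t ∃y ∃u ∀q: 2 universal, 3 existential.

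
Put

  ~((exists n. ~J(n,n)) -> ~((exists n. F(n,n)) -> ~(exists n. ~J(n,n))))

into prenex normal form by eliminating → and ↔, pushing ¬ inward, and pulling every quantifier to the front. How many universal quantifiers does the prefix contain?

2

Rewrite implications/biconditionals: A → B as ¬A ∨ B.
  ~(~(exists n. ~J(n,n)) | ~(~(exists n. F(n,n)) | ~(exists n. ~J(n,n))))
Move each ¬ inward, flipping quantifiers it crosses:
  (exists n. ~J(n,n)) & ((forall n. ~F(n,n)) | (forall n. J(n,n)))
Rename bound variables to avoid capture: n↦w1, n↦b.
  (exists n. ~J(n,n)) & ((forall w1. ~F(w1,w1)) | (forall b. J(b,b)))
Pull the quantifiers to the front (each side's bound variable is not free in the other side):
  exists n. forall w1. forall b. (~J(n,n) & (~F(w1,w1) | J(b,b)))
The prefix is exists n forall w1 forall b: 2 universal, 1 existential.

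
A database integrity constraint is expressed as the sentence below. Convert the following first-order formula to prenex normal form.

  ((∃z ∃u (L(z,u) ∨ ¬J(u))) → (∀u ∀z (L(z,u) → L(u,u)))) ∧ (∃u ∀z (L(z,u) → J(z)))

∀z ∀u ∀v ∀c ∃p ∀z1 ((¬L(z,u) ∧ J(u) ∨ ¬L(c,v) ∨ L(v,v)) ∧ (¬L(z1,p) ∨ J(z1)))

Rewrite implications/biconditionals: A → B as ¬A ∨ B.
  (¬(∃z ∃u (L(z,u) ∨ ¬J(u))) ∨ (∀u ∀z (¬L(z,u) ∨ L(u,u)))) ∧ (∃u ∀z (¬L(z,u) ∨ J(z)))
Push ¬ through the quantifiers and connectives to reach negation normal form:
  ((∀z ∀u (¬L(z,u) ∧ J(u))) ∨ (∀u ∀z (¬L(z,u) ∨ L(u,u)))) ∧ (∃u ∀z (¬L(z,u) ∨ J(z)))
Rename bound variables to avoid capture: u↦v, z↦c, u↦p, z↦z1.
  ((∀z ∀u (¬L(z,u) ∧ J(u))) ∨ (∀v ∀c (¬L(c,v) ∨ L(v,v)))) ∧ (∃p ∀z1 (¬L(z1,p) ∨ J(z1)))
Pull the quantifiers to the front (each side's bound variable is not free in the other side):
  ∀z ∀u ∀v ∀c ∃p ∀z1 ((¬L(z,u) ∧ J(u) ∨ ¬L(c,v) ∨ L(v,v)) ∧ (¬L(z1,p) ∨ J(z1)))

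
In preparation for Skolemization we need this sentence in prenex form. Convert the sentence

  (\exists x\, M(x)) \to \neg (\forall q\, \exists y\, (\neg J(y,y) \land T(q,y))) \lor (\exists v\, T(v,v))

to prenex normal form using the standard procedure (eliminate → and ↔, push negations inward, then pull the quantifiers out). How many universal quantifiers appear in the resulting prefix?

2

Rewrite implications/biconditionals: A → B as ¬A ∨ B.
  \neg (\exists x\, M(x)) \lor \neg (\forall q\, \exists y\, (\neg J(y,y) \land T(q,y))) \lor (\exists v\, T(v,v))
Move each ¬ inward, flipping quantifiers it crosses:
  (\forall x\, \neg M(x)) \lor (\exists q\, \forall y\, (J(y,y) \lor \neg T(q,y))) \lor (\exists v\, T(v,v))
Finally move all quantifiers to the prefix:
  \forall x\, \exists q\, \forall y\, \exists v\, (\neg M(x) \lor J(y,y) \lor \neg T(q,y) \lor T(v,v))
The prefix is \forall x \exists q \forall y \exists v: 2 universal, 2 existential.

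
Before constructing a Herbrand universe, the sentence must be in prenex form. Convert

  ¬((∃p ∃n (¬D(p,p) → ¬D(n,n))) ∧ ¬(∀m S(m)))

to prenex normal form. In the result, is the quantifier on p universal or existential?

Eliminate → and ↔ using ¬ and ∨.
  ¬((∃p ∃n (¬¬D(p,p) ∨ ¬D(n,n))) ∧ ¬(∀m S(m)))
Push ¬ through the quantifiers and connectives to reach negation normal form:
  (∀p ∀n (¬D(p,p) ∧ D(n,n))) ∨ (∀m S(m))
Pull the quantifiers to the front (each side's bound variable is not free in the other side):
  ∀p ∀n ∀m (¬D(p,p) ∧ D(n,n) ∨ S(m))
The quantifier ∃p sits under an odd number of negations (counting the antecedent side of each →), so it flips to ∀p.

universal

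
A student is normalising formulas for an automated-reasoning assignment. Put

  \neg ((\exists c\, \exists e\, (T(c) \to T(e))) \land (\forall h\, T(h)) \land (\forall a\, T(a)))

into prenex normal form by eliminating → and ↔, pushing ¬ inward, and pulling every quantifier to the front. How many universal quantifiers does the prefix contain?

2

First replace A → B with ¬A ∨ B.
  \neg ((\exists c\, \exists e\, (\neg T(c) \lor T(e))) \land (\forall h\, T(h)) \land (\forall a\, T(a)))
Push ¬ through the quantifiers and connectives to reach negation normal form:
  (\forall c\, \forall e\, (T(c) \land \neg T(e))) \lor (\exists h\, \neg T(h)) \lor (\exists a\, \neg T(a))
Extract every quantifier outward, since the variables are now distinct and don't occur free across branches:
  \forall c\, \forall e\, \exists h\, \exists a\, (T(c) \land \neg T(e) \lor \neg T(h) \lor \neg T(a))
The prefix is \forall c \forall e \exists h \exists a: 2 universal, 2 existential.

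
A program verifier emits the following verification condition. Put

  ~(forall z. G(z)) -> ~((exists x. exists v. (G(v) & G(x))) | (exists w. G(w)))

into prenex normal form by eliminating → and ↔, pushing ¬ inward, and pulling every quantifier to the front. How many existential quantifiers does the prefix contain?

First replace A → B with ¬A ∨ B.
  ~~(forall z. G(z)) | ~((exists x. exists v. (G(v) & G(x))) | (exists w. G(w)))
Push ¬ through the quantifiers and connectives to reach negation normal form:
  (forall z. G(z)) | (forall x. forall v. (~G(v) | ~G(x))) & (forall w. ~G(w))
Pull the quantifiers to the front (each side's bound variable is not free in the other side):
  forall z. forall x. forall v. forall w. (G(z) | (~G(v) | ~G(x)) & ~G(w))
The prefix is forall z forall x forall v forall w: 4 universal, 0 existential.

0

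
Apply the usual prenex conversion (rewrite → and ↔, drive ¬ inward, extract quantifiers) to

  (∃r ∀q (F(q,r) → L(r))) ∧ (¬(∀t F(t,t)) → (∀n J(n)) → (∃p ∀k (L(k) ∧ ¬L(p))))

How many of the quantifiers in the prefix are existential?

Rewrite implications/biconditionals: A → B as ¬A ∨ B.
  (∃r ∀q (¬F(q,r) ∨ L(r))) ∧ (¬¬(∀t F(t,t)) ∨ ¬(∀n J(n)) ∨ (∃p ∀k (L(k) ∧ ¬L(p))))
Drive negations inward (¬∀x A ≡ ∃x ¬A, ¬∃x A ≡ ∀x ¬A, De Morgan for ∧/∨):
  (∃r ∀q (¬F(q,r) ∨ L(r))) ∧ ((∀t F(t,t)) ∨ (∃n ¬J(n)) ∨ (∃p ∀k (L(k) ∧ ¬L(p))))
All bound variables are already distinct, so no renaming is needed.
Finally move all quantifiers to the prefix:
  ∃r ∀q ∀t ∃n ∃p ∀k ((¬F(q,r) ∨ L(r)) ∧ (F(t,t) ∨ ¬J(n) ∨ L(k) ∧ ¬L(p)))
The prefix is ∃r ∀q ∀t ∃n ∃p ∀k: 3 universal, 3 existential.

3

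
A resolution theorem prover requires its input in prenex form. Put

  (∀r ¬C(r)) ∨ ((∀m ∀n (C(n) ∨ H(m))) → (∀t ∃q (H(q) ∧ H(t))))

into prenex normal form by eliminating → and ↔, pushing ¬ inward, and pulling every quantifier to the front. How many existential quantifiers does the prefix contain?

First replace A → B with ¬A ∨ B.
  (∀r ¬C(r)) ∨ ¬(∀m ∀n (C(n) ∨ H(m))) ∨ (∀t ∃q (H(q) ∧ H(t)))
Move each ¬ inward, flipping quantifiers it crosses:
  (∀r ¬C(r)) ∨ (∃m ∃n (¬C(n) ∧ ¬H(m))) ∨ (∀t ∃q (H(q) ∧ H(t)))
Finally move all quantifiers to the prefix:
  ∀r ∃m ∃n ∀t ∃q (¬C(r) ∨ ¬C(n) ∧ ¬H(m) ∨ H(q) ∧ H(t))
The prefix is ∀r ∃m ∃n ∀t ∃q: 2 universal, 3 existential.

3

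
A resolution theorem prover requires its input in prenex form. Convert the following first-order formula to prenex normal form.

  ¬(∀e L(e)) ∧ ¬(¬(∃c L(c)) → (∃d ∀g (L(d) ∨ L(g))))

∃e ∀c ∀d ∃g (¬L(e) ∧ ¬L(c) ∧ ¬L(d) ∧ ¬L(g))

Rewrite implications/biconditionals: A → B as ¬A ∨ B.
  ¬(∀e L(e)) ∧ ¬(¬¬(∃c L(c)) ∨ (∃d ∀g (L(d) ∨ L(g))))
Push ¬ through the quantifiers and connectives to reach negation normal form:
  (∃e ¬L(e)) ∧ (∀c ¬L(c)) ∧ (∀d ∃g (¬L(d) ∧ ¬L(g)))
All bound variables are already distinct, so no renaming is needed.
Pull the quantifiers to the front (each side's bound variable is not free in the other side):
  ∃e ∀c ∀d ∃g (¬L(e) ∧ ¬L(c) ∧ ¬L(d) ∧ ¬L(g))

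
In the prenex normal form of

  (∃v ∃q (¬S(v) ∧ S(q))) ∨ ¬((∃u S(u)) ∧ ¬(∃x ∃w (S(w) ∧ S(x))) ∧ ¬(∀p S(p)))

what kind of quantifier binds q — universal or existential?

Move each ¬ inward, flipping quantifiers it crosses:
  (∃v ∃q (¬S(v) ∧ S(q))) ∨ (∀u ¬S(u)) ∨ (∃x ∃w (S(w) ∧ S(x))) ∨ (∀p S(p))
All bound variables are already distinct, so no renaming is needed.
Extract every quantifier outward, since the variables are now distinct and don't occur free across branches:
  ∃v ∃q ∀u ∃x ∃w ∀p (¬S(v) ∧ S(q) ∨ ¬S(u) ∨ S(w) ∧ S(x) ∨ S(p))
The quantifier ∃q sits under an even number of negations, so it remains existential.

existential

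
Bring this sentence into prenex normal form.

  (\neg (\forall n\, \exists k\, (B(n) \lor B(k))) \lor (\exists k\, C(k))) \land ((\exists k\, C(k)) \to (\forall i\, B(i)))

\exists n\, \forall k\, \exists v1\, \forall u1\, \forall i\, ((\neg B(n) \land \neg B(k) \lor C(v1)) \land (\neg C(u1) \lor B(i)))

Eliminate → and ↔ using ¬ and ∨.
  (\neg (\forall n\, \exists k\, (B(n) \lor B(k))) \lor (\exists k\, C(k))) \land (\neg (\exists k\, C(k)) \lor (\forall i\, B(i)))
Push ¬ through the quantifiers and connectives to reach negation normal form:
  ((\exists n\, \forall k\, (\neg B(n) \land \neg B(k))) \lor (\exists k\, C(k))) \land ((\forall k\, \neg C(k)) \lor (\forall i\, B(i)))
Rename bound variables to avoid capture: k↦v1, k↦u1.
  ((\exists n\, \forall k\, (\neg B(n) \land \neg B(k))) \lor (\exists v1\, C(v1))) \land ((\forall u1\, \neg C(u1)) \lor (\forall i\, B(i)))
Extract every quantifier outward, since the variables are now distinct and don't occur free across branches:
  \exists n\, \forall k\, \exists v1\, \forall u1\, \forall i\, ((\neg B(n) \land \neg B(k) \lor C(v1)) \land (\neg C(u1) \lor B(i)))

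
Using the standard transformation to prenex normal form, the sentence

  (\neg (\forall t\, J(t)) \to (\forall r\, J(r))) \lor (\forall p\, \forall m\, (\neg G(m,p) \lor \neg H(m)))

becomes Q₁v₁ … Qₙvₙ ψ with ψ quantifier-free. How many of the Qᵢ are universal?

Eliminate → and ↔ using ¬ and ∨.
  \neg \neg (\forall t\, J(t)) \lor (\forall r\, J(r)) \lor (\forall p\, \forall m\, (\neg G(m,p) \lor \neg H(m)))
Move each ¬ inward, flipping quantifiers it crosses:
  (\forall t\, J(t)) \lor (\forall r\, J(r)) \lor (\forall p\, \forall m\, (\neg G(m,p) \lor \neg H(m)))
All bound variables are already distinct, so no renaming is needed.
Finally move all quantifiers to the prefix:
  \forall t\, \forall r\, \forall p\, \forall m\, (J(t) \lor J(r) \lor \neg G(m,p) \lor \neg H(m))
The prefix is \forall t \forall r \forall p \forall m: 4 universal, 0 existential.

4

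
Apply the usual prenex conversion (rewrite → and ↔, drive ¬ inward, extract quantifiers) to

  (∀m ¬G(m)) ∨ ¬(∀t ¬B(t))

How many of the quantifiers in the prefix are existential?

1

Move each ¬ inward, flipping quantifiers it crosses:
  (∀m ¬G(m)) ∨ (∃t B(t))
Extract every quantifier outward, since the variables are now distinct and don't occur free across branches:
  ∀m ∃t (¬G(m) ∨ B(t))
The prefix is ∀m ∃t: 1 universal, 1 existential.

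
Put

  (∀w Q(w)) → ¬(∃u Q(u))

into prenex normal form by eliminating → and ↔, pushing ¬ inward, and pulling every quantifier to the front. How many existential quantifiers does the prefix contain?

1

First replace A → B with ¬A ∨ B.
  ¬(∀w Q(w)) ∨ ¬(∃u Q(u))
Push ¬ through the quantifiers and connectives to reach negation normal form:
  (∃w ¬Q(w)) ∨ (∀u ¬Q(u))
Pull the quantifiers to the front (each side's bound variable is not free in the other side):
  ∃w ∀u (¬Q(w) ∨ ¬Q(u))
The prefix is ∃w ∀u: 1 universal, 1 existential.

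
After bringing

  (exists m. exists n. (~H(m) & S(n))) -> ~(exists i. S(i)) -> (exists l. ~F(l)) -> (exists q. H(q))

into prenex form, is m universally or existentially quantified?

Eliminate → and ↔ using ¬ and ∨.
  ~(exists m. exists n. (~H(m) & S(n))) | ~~(exists i. S(i)) | ~(exists l. ~F(l)) | (exists q. H(q))
Push ¬ through the quantifiers and connectives to reach negation normal form:
  (forall m. forall n. (H(m) | ~S(n))) | (exists i. S(i)) | (forall l. F(l)) | (exists q. H(q))
All bound variables are already distinct, so no renaming is needed.
Extract every quantifier outward, since the variables are now distinct and don't occur free across branches:
  forall m. forall n. exists i. forall l. exists q. (H(m) | ~S(n) | S(i) | F(l) | H(q))
The quantifier exists m sits under an odd number of negations (counting the antecedent side of each →), so it flips to forall m.

universal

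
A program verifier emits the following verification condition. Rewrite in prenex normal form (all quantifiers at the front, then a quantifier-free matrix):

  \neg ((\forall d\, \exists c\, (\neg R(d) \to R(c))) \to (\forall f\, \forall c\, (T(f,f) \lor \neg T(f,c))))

\forall d\, \exists c\, \exists f\, \exists r\, ((R(d) \lor R(c)) \land \neg T(f,f) \land T(f,r))

Eliminate → and ↔ using ¬ and ∨.
  \neg (\neg (\forall d\, \exists c\, (\neg \neg R(d) \lor R(c))) \lor (\forall f\, \forall c\, (T(f,f) \lor \neg T(f,c))))
Move each ¬ inward, flipping quantifiers it crosses:
  (\forall d\, \exists c\, (R(d) \lor R(c))) \land (\exists f\, \exists c\, (\neg T(f,f) \land T(f,c)))
Rename bound variables to avoid capture: c↦r.
  (\forall d\, \exists c\, (R(d) \lor R(c))) \land (\exists f\, \exists r\, (\neg T(f,f) \land T(f,r)))
Pull the quantifiers to the front (each side's bound variable is not free in the other side):
  \forall d\, \exists c\, \exists f\, \exists r\, ((R(d) \lor R(c)) \land \neg T(f,f) \land T(f,r))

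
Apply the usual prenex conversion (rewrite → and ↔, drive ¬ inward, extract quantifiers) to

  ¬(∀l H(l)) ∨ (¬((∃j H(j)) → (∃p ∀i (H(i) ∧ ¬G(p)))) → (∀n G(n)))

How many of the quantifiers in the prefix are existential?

2

First replace A → B with ¬A ∨ B.
  ¬(∀l H(l)) ∨ ¬¬(¬(∃j H(j)) ∨ (∃p ∀i (H(i) ∧ ¬G(p)))) ∨ (∀n G(n))
Drive negations inward (¬∀x A ≡ ∃x ¬A, ¬∃x A ≡ ∀x ¬A, De Morgan for ∧/∨):
  (∃l ¬H(l)) ∨ (∀j ¬H(j)) ∨ (∃p ∀i (H(i) ∧ ¬G(p))) ∨ (∀n G(n))
All bound variables are already distinct, so no renaming is needed.
Pull the quantifiers to the front (each side's bound variable is not free in the other side):
  ∃l ∀j ∃p ∀i ∀n (¬H(l) ∨ ¬H(j) ∨ H(i) ∧ ¬G(p) ∨ G(n))
The prefix is ∃l ∀j ∃p ∀i ∀n: 3 universal, 2 existential.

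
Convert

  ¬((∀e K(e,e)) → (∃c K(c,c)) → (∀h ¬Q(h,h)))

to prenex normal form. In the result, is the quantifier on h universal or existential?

First replace A → B with ¬A ∨ B.
  ¬(¬(∀e K(e,e)) ∨ ¬(∃c K(c,c)) ∨ (∀h ¬Q(h,h)))
Push ¬ through the quantifiers and connectives to reach negation normal form:
  (∀e K(e,e)) ∧ (∃c K(c,c)) ∧ (∃h Q(h,h))
Pull the quantifiers to the front (each side's bound variable is not free in the other side):
  ∀e ∃c ∃h (K(e,e) ∧ K(c,c) ∧ Q(h,h))
The quantifier ∀h sits under an odd number of negations (counting the antecedent side of each →), so it flips to ∃h.

existential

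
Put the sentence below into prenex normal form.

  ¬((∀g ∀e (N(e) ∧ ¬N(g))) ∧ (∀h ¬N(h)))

∃g ∃e ∃h (¬N(e) ∨ N(g) ∨ N(h))

Drive negations inward (¬∀x A ≡ ∃x ¬A, ¬∃x A ≡ ∀x ¬A, De Morgan for ∧/∨):
  (∃g ∃e (¬N(e) ∨ N(g))) ∨ (∃h N(h))
Pull the quantifiers to the front (each side's bound variable is not free in the other side):
  ∃g ∃e ∃h (¬N(e) ∨ N(g) ∨ N(h))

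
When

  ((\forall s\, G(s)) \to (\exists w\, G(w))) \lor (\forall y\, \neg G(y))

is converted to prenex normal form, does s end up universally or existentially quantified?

existential

Rewrite implications/biconditionals: A → B as ¬A ∨ B.
  \neg (\forall s\, G(s)) \lor (\exists w\, G(w)) \lor (\forall y\, \neg G(y))
Push ¬ through the quantifiers and connectives to reach negation normal form:
  (\exists s\, \neg G(s)) \lor (\exists w\, G(w)) \lor (\forall y\, \neg G(y))
All bound variables are already distinct, so no renaming is needed.
Pull the quantifiers to the front (each side's bound variable is not free in the other side):
  \exists s\, \exists w\, \forall y\, (\neg G(s) \lor G(w) \lor \neg G(y))
The quantifier \forall s sits under an odd number of negations (counting the antecedent side of each →), so it flips to \exists s.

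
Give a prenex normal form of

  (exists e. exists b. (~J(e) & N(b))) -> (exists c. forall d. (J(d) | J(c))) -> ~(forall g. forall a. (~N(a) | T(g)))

First replace A → B with ¬A ∨ B.
  ~(exists e. exists b. (~J(e) & N(b))) | ~(exists c. forall d. (J(d) | J(c))) | ~(forall g. forall a. (~N(a) | T(g)))
Drive negations inward (¬∀x A ≡ ∃x ¬A, ¬∃x A ≡ ∀x ¬A, De Morgan for ∧/∨):
  (forall e. forall b. (J(e) | ~N(b))) | (forall c. exists d. (~J(d) & ~J(c))) | (exists g. exists a. (N(a) & ~T(g)))
All bound variables are already distinct, so no renaming is needed.
Pull the quantifiers to the front (each side's bound variable is not free in the other side):
  forall e. forall b. forall c. exists d. exists g. exists a. (J(e) | ~N(b) | ~J(d) & ~J(c) | N(a) & ~T(g))

forall e. forall b. forall c. exists d. exists g. exists a. (J(e) | ~N(b) | ~J(d) & ~J(c) | N(a) & ~T(g))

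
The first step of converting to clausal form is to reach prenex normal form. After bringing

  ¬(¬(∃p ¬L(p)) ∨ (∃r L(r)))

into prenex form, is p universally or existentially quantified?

Drive negations inward (¬∀x A ≡ ∃x ¬A, ¬∃x A ≡ ∀x ¬A, De Morgan for ∧/∨):
  (∃p ¬L(p)) ∧ (∀r ¬L(r))
All bound variables are already distinct, so no renaming is needed.
Extract every quantifier outward, since the variables are now distinct and don't occur free across branches:
  ∃p ∀r (¬L(p) ∧ ¬L(r))
The quantifier ∃p sits under an even number of negations, so it remains existential.

existential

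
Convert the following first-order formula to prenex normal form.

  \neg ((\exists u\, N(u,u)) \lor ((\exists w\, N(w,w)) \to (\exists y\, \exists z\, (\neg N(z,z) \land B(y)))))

Rewrite implications/biconditionals: A → B as ¬A ∨ B.
  \neg ((\exists u\, N(u,u)) \lor \neg (\exists w\, N(w,w)) \lor (\exists y\, \exists z\, (\neg N(z,z) \land B(y))))
Drive negations inward (¬∀x A ≡ ∃x ¬A, ¬∃x A ≡ ∀x ¬A, De Morgan for ∧/∨):
  (\forall u\, \neg N(u,u)) \land (\exists w\, N(w,w)) \land (\forall y\, \forall z\, (N(z,z) \lor \neg B(y)))
All bound variables are already distinct, so no renaming is needed.
Extract every quantifier outward, since the variables are now distinct and don't occur free across branches:
  \forall u\, \exists w\, \forall y\, \forall z\, (\neg N(u,u) \land N(w,w) \land (N(z,z) \lor \neg B(y)))

\forall u\, \exists w\, \forall y\, \forall z\, (\neg N(u,u) \land N(w,w) \land (N(z,z) \lor \neg B(y)))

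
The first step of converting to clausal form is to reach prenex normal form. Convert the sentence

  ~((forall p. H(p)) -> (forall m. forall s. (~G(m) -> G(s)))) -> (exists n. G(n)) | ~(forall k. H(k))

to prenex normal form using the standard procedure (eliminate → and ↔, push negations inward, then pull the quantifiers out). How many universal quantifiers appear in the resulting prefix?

2

Rewrite implications/biconditionals: A → B as ¬A ∨ B.
  ~~(~(forall p. H(p)) | (forall m. forall s. (~~G(m) | G(s)))) | (exists n. G(n)) | ~(forall k. H(k))
Move each ¬ inward, flipping quantifiers it crosses:
  (exists p. ~H(p)) | (forall m. forall s. (G(m) | G(s))) | (exists n. G(n)) | (exists k. ~H(k))
All bound variables are already distinct, so no renaming is needed.
Extract every quantifier outward, since the variables are now distinct and don't occur free across branches:
  exists p. forall m. forall s. exists n. exists k. (~H(p) | G(m) | G(s) | G(n) | ~H(k))
The prefix is exists p forall m forall s exists n exists k: 2 universal, 3 existential.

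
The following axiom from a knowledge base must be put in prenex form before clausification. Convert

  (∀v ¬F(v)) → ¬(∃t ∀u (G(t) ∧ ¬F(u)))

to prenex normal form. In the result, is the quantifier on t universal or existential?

First replace A → B with ¬A ∨ B.
  ¬(∀v ¬F(v)) ∨ ¬(∃t ∀u (G(t) ∧ ¬F(u)))
Move each ¬ inward, flipping quantifiers it crosses:
  (∃v F(v)) ∨ (∀t ∃u (¬G(t) ∨ F(u)))
All bound variables are already distinct, so no renaming is needed.
Pull the quantifiers to the front (each side's bound variable is not free in the other side):
  ∃v ∀t ∃u (F(v) ∨ ¬G(t) ∨ F(u))
The quantifier ∃t sits under an odd number of negations (counting the antecedent side of each →), so it flips to ∀t.

universal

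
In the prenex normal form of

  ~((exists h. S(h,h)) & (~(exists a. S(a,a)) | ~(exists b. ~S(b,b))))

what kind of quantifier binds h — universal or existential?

Push ¬ through the quantifiers and connectives to reach negation normal form:
  (forall h. ~S(h,h)) | (exists a. S(a,a)) & (exists b. ~S(b,b))
Extract every quantifier outward, since the variables are now distinct and don't occur free across branches:
  forall h. exists a. exists b. (~S(h,h) | S(a,a) & ~S(b,b))
The quantifier exists h sits under an odd number of negations, so it flips to forall h.

universal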